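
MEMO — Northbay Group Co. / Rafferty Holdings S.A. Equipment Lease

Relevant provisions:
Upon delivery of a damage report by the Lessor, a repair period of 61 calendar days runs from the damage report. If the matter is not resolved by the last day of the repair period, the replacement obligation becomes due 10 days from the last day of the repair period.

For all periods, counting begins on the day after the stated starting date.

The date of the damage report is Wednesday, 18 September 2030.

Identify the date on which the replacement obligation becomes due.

Adding 61 calendar days to 18 September 2030 gives 18 November 2030, which is the last day of the repair period.
The date on which the replacement obligation becomes due: 10 calendar days after 18 November 2030 is 28 November 2030.

28 November 2030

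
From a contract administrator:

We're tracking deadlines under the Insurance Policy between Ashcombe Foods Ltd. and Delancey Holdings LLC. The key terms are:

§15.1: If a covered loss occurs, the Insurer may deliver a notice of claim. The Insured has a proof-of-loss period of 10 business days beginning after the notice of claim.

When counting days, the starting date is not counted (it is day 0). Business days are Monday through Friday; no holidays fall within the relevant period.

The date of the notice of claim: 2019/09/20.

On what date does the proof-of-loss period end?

2019/10/04

The last day of the proof-of-loss period: counting 10 business days from Friday, 2019/09/20 (Sep 23, Sep 24, Sep 25, Sep 26, Sep 27, Sep 30, Oct 1, Oct 2, Oct 3, Oct 4, skipping weekends) reaches Friday, 2019/10/04.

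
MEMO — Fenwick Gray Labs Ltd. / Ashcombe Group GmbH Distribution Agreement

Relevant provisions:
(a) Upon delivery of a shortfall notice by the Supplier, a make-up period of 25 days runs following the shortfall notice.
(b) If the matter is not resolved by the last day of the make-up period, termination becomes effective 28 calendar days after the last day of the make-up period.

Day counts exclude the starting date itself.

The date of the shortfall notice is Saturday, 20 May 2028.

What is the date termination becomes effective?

12 July 2028

The last day of the make-up period: 25 calendar days after 20 May 2028 is 14 June 2028.
The date termination becomes effective: 28 calendar days after 14 June 2028 is 12 July 2028.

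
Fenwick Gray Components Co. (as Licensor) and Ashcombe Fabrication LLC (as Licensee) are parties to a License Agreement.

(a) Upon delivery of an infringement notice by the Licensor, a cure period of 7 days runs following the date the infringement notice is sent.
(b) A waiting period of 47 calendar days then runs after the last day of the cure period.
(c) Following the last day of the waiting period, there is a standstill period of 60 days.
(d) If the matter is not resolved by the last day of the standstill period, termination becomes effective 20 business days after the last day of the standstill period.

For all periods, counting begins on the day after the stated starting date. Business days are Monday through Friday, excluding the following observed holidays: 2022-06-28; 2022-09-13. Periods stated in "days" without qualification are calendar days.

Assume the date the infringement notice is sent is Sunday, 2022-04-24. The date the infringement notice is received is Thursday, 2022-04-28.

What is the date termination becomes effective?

The last day of the cure period: 2022-04-24 + 7 days = 2022-05-01.
The last day of the waiting period: 2022-05-01 + 47 days = 2022-06-17.
The last day of the standstill period: 2022-06-17 + 60 days = 2022-08-16.
From Tuesday, 2022-08-16, 20 business days (Aug 17, Aug 18, Aug 19, Aug 22, …, Sep 9, Sep 12, Sep 14, skipping weekends and the listed holiday on Sep 13) brings us to Wednesday, 2022-09-14, which is the date termination becomes effective.

2022-09-14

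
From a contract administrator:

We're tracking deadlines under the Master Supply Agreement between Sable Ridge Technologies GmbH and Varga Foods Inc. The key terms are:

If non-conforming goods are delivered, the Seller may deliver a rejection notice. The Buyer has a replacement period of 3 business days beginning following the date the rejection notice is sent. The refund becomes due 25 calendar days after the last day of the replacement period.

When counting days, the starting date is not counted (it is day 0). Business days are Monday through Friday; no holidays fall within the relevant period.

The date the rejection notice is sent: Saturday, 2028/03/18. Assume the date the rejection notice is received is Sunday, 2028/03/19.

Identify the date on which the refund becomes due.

The last day of the replacement period: 3 business days after Saturday, 2028/03/18, skipping weekends — Mar 20, Mar 21, Mar 22 — lands on Wednesday, 2028/03/22.
The date on which the refund becomes due: 25 calendar days after 2028/03/22 is 2028/04/16.

2028/04/16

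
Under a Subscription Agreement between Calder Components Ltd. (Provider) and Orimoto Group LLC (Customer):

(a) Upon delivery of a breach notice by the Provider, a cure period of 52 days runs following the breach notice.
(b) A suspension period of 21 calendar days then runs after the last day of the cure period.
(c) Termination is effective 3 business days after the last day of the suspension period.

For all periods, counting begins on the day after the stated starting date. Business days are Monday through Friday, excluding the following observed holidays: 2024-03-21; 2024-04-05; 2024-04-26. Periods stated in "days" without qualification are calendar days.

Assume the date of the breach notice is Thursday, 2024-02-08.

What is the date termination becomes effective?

2024-04-24

Adding 52 calendar days to 2024-02-08 gives 2024-03-31, which is the last day of the cure period.
The last day of the suspension period: 2024-03-31 + 21 days = 2024-04-21.
The date termination becomes effective: counting 3 business days from Sunday, 2024-04-21 (Apr 22, Apr 23, Apr 24, skipping weekends) reaches Wednesday, 2024-04-24.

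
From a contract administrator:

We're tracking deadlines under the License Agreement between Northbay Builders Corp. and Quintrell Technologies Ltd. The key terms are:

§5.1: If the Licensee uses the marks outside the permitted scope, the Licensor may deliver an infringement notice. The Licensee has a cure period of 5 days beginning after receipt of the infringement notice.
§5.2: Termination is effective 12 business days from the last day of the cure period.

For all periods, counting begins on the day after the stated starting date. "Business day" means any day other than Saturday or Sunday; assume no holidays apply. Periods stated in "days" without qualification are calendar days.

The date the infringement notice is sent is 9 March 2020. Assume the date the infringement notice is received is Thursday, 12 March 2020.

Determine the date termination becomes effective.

Adding 5 calendar days to 12 March 2020 gives 17 March 2020, which is the last day of the cure period.
The date termination becomes effective: 12 business days after Tuesday, 17 March 2020, skipping weekends — Mar 18, Mar 19, Mar 20, Mar 23, …, Mar 31, Apr 1, Apr 2 — lands on Thursday, 2 April 2020.

2 April 2020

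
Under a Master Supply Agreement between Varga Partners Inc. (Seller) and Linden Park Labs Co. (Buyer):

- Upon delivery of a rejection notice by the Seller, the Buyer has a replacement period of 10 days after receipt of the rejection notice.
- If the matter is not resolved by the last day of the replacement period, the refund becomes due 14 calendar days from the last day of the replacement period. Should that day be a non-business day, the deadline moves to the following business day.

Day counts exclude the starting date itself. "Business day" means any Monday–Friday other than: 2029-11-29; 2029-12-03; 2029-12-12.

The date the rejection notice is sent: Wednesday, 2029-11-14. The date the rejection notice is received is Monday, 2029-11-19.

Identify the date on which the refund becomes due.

The last day of the replacement period: 10 calendar days after 2029-11-19 is 2029-11-29.
The date on which the refund becomes due: 2029-11-29 + 14 days = 2029-12-13. 2029-12-13 is a Thursday and is not a listed holiday, so no roll-forward applies.

2029-12-13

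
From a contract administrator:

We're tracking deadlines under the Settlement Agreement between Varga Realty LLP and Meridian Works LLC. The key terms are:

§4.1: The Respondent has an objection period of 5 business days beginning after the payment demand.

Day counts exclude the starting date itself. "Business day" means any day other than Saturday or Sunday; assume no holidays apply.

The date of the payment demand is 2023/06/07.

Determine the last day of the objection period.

The last day of the objection period: counting 5 business days from Wednesday, 2023/06/07 (Jun 8, Jun 9, Jun 12, Jun 13, Jun 14, skipping weekends) reaches Wednesday, 2023/06/14.

2023/06/14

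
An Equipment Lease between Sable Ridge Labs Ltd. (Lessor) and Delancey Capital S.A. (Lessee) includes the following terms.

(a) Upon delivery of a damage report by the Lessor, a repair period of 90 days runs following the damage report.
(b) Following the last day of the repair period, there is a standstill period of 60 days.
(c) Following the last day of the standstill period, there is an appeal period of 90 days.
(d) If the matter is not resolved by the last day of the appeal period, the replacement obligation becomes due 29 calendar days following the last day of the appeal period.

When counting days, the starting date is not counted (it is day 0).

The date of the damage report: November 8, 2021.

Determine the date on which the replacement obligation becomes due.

The last day of the repair period: 90 calendar days after November 8, 2021 is February 6, 2022.
Adding 60 calendar days to February 6, 2022 gives April 7, 2022, which is the last day of the standstill period.
The last day of the appeal period: 90 calendar days after April 7, 2022 is July 6, 2022.
Adding 29 calendar days to July 6, 2022 gives August 4, 2022, which is the date on which the replacement obligation becomes due.

August 4, 2022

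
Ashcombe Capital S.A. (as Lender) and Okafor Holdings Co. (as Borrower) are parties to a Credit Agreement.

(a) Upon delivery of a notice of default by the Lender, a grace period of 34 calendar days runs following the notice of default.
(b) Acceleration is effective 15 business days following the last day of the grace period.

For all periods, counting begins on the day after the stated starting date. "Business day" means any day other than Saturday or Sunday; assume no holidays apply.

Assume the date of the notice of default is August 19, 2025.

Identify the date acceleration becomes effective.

October 13, 2025

The last day of the grace period: 34 calendar days after August 19, 2025 is September 22, 2025.
The date acceleration becomes effective: 15 business days after Monday, September 22, 2025, skipping weekends — Sep 23, Sep 24, Sep 25, Sep 26, …, Oct 9, Oct 10, Oct 13 — lands on Monday, October 13, 2025.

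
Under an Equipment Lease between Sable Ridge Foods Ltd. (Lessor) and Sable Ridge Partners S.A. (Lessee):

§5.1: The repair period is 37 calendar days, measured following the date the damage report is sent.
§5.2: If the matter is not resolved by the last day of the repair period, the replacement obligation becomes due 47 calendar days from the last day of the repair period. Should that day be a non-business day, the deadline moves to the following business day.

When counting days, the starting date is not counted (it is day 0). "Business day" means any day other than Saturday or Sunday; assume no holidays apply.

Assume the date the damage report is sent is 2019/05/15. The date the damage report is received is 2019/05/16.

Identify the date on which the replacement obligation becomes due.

2019/08/07

The last day of the repair period: 37 calendar days after 2019/05/15 is 2019/06/21.
Adding 47 calendar days to 2019/06/21 gives 2019/08/07, which is the date on which the replacement obligation becomes due. 2019/08/07 is a Wednesday, so no roll-forward applies.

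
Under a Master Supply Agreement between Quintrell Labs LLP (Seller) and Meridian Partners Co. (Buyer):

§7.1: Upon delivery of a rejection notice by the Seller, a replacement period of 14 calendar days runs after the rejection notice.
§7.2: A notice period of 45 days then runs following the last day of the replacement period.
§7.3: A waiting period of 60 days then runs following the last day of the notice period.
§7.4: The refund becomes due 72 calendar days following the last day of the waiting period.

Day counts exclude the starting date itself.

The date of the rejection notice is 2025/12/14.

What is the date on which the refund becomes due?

The last day of the replacement period: 2025/12/14 + 14 days = 2025/12/28.
Adding 45 calendar days to 2025/12/28 gives 2026/02/11, which is the last day of the notice period.
The last day of the waiting period: 60 calendar days after 2026/02/11 is 2026/04/12.
The date on which the refund becomes due: 2026/04/12 + 72 days = 2026/06/23.

2026/06/23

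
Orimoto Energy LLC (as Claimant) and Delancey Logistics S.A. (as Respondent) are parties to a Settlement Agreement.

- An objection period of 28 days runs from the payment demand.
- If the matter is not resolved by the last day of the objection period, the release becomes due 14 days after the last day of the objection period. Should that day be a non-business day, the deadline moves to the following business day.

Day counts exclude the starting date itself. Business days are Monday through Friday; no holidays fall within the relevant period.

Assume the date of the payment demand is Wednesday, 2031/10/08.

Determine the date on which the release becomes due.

2031/11/19

The last day of the objection period: 2031/10/08 + 28 days = 2031/11/05.
The date on which the release becomes due: 2031/11/05 + 14 days = 2031/11/19. 2031/11/19 is a Wednesday, so no roll-forward applies.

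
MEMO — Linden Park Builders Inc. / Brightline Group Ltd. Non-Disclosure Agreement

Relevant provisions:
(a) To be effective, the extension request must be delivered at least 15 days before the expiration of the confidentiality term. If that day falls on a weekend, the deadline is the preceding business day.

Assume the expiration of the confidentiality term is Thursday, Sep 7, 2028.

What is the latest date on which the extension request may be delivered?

Counting back 15 calendar days from Sep 7, 2028 gives Aug 23, 2028. That is a Wednesday, so no adjustment is needed.

Aug 23, 2028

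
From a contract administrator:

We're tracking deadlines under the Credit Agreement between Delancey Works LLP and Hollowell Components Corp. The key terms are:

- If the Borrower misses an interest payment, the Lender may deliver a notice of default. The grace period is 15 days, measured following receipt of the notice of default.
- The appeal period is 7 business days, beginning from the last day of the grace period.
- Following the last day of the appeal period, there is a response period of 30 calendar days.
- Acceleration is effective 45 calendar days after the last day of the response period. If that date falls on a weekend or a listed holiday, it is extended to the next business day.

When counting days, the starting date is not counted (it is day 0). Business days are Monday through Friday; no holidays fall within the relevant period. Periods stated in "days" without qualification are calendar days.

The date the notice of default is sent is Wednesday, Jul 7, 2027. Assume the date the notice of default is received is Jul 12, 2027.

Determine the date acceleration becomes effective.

Oct 19, 2027

The last day of the grace period: 15 calendar days after Jul 12, 2027 is Jul 27, 2027.
The last day of the appeal period: counting 7 business days from Tuesday, Jul 27, 2027 (Jul 28, Jul 29, Jul 30, Aug 2, Aug 3, Aug 4, Aug 5, skipping weekends) reaches Thursday, Aug 5, 2027.
The last day of the response period: Aug 5, 2027 + 30 days = Sep 4, 2027.
The date acceleration becomes effective: Sep 4, 2027 + 45 days = Oct 19, 2027. Oct 19, 2027 is a Tuesday, so no roll-forward applies.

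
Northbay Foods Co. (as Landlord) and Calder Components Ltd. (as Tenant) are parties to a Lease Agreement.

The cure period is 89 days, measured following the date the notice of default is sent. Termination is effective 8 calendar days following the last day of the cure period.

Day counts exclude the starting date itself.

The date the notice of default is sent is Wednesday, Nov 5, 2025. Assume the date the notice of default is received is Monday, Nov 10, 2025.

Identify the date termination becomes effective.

Feb 10, 2026

The last day of the cure period: Nov 5, 2025 + 89 days = Feb 2, 2026.
The date termination becomes effective: 8 calendar days after Feb 2, 2026 is Feb 10, 2026.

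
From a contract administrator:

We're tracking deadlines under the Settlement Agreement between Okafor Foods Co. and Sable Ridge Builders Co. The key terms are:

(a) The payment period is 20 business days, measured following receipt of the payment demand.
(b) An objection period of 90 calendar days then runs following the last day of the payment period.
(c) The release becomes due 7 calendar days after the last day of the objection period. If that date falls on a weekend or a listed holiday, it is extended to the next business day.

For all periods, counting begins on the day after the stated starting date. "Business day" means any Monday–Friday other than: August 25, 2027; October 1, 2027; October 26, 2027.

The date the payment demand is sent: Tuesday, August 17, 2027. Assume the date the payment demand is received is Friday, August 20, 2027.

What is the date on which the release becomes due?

The last day of the payment period: counting 20 business days from Friday, August 20, 2027 (Aug 23, Aug 24, Aug 26, Aug 27, …, Sep 16, Sep 17, Sep 20, skipping weekends and the listed holiday on Aug 25) reaches Monday, September 20, 2027.
The last day of the objection period: 90 calendar days after September 20, 2027 is December 19, 2027.
The date on which the release becomes due: December 19, 2027 + 7 days = December 26, 2027. That falls on a Sunday, so it rolls to the next business day, Monday, December 27, 2027.

December 27, 2027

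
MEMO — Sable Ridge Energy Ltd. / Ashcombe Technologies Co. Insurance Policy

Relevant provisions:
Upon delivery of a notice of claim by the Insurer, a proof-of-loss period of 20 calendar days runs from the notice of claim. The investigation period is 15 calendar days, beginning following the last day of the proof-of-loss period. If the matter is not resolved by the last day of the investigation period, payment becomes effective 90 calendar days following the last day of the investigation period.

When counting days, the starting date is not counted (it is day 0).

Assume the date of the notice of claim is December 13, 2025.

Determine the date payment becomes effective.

The last day of the proof-of-loss period: 20 calendar days after December 13, 2025 is January 2, 2026.
Adding 15 calendar days to January 2, 2026 gives January 17, 2026, which is the last day of the investigation period.
The date payment becomes effective: January 17, 2026 + 90 days = April 17, 2026.

April 17, 2026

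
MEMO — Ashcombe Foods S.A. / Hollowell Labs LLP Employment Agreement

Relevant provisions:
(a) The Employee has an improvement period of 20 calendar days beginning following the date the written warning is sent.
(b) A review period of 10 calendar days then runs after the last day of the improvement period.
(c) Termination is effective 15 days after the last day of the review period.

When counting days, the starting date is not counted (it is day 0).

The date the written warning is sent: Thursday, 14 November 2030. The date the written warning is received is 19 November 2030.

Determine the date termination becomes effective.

Adding 20 calendar days to 14 November 2030 gives 4 December 2030, which is the last day of the improvement period.
The last day of the review period: 4 December 2030 + 10 days = 14 December 2030.
Adding 15 calendar days to 14 December 2030 gives 29 December 2030, which is the date termination becomes effective.

29 December 2030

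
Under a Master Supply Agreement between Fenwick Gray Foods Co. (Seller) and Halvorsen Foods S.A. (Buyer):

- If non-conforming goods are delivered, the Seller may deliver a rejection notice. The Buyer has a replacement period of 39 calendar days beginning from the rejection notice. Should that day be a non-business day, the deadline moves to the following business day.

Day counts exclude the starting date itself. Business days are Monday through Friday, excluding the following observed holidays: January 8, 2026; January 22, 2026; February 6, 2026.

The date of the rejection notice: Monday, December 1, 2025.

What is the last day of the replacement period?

The last day of the replacement period: December 1, 2025 + 39 days = January 9, 2026. January 9, 2026 is a Friday and is not a listed holiday, so no roll-forward applies.

January 9, 2026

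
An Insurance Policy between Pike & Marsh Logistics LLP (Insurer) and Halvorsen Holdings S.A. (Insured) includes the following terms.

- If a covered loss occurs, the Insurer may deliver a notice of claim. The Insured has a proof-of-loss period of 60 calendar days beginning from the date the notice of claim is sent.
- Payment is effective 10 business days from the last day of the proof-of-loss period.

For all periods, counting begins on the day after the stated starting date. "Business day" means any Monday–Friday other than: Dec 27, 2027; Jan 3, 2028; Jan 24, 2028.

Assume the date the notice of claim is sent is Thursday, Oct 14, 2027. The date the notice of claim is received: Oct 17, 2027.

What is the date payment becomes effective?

The last day of the proof-of-loss period: Oct 14, 2027 + 60 days = Dec 13, 2027.
From Monday, Dec 13, 2027, 10 business days (Dec 14, Dec 15, Dec 16, Dec 17, Dec 20, Dec 21, Dec 22, Dec 23, Dec 24, Dec 28, skipping weekends and the listed holiday on Dec 27) brings us to Tuesday, Dec 28, 2027, which is the date payment becomes effective.

Dec 28, 2027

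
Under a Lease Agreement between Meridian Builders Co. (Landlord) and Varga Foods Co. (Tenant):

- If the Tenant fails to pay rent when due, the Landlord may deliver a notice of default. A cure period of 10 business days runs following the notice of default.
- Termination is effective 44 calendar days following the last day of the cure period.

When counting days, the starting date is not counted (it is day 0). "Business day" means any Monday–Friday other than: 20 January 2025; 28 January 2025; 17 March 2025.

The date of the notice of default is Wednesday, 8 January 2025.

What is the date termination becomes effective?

The last day of the cure period: 10 business days after Wednesday, 8 January 2025, skipping weekends and the listed holiday on Jan 20 — Jan 9, Jan 10, Jan 13, Jan 14, Jan 15, Jan 16, Jan 17, Jan 21, Jan 22, Jan 23 — lands on Thursday, 23 January 2025.
The date termination becomes effective: 44 calendar days after 23 January 2025 is 8 March 2025.

8 March 2025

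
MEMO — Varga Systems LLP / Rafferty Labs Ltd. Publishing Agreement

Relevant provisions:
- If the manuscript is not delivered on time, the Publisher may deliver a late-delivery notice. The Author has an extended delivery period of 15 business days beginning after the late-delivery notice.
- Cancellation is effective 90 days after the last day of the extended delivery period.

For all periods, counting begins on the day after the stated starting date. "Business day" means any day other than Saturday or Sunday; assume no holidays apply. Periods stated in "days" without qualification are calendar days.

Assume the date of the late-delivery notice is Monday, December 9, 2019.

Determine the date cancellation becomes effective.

March 29, 2020

From Monday, December 9, 2019, 15 business days (Dec 10, Dec 11, Dec 12, Dec 13, …, Dec 26, Dec 27, Dec 30, skipping weekends) brings us to Monday, December 30, 2019, which is the last day of the extended delivery period.
Adding 90 calendar days to December 30, 2019 gives March 29, 2020, which is the date cancellation becomes effective.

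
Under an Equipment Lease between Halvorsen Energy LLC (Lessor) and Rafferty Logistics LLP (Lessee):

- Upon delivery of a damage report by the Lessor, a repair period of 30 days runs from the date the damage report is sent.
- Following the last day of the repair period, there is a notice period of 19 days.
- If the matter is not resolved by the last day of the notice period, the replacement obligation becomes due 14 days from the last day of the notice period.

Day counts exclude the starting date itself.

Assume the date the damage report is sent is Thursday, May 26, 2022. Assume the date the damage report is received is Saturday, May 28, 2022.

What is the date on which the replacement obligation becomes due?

Adding 30 calendar days to May 26, 2022 gives June 25, 2022, which is the last day of the repair period.
The last day of the notice period: 19 calendar days after June 25, 2022 is July 14, 2022.
The date on which the replacement obligation becomes due: July 14, 2022 + 14 days = July 28, 2022.

July 28, 2022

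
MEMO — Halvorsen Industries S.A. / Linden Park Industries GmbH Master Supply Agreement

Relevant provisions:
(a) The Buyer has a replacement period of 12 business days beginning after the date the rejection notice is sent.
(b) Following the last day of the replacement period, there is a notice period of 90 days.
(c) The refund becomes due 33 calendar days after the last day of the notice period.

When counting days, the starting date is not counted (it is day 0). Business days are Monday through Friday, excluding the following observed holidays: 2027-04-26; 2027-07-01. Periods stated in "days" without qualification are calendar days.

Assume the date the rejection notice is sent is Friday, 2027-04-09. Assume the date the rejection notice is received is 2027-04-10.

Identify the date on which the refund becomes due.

The last day of the replacement period: counting 12 business days from Friday, 2027-04-09 (Apr 12, Apr 13, Apr 14, Apr 15, …, Apr 23, Apr 27, Apr 28, skipping weekends and the listed holiday on Apr 26) reaches Wednesday, 2027-04-28.
The last day of the notice period: 2027-04-28 + 90 days = 2027-07-27.
Adding 33 calendar days to 2027-07-27 gives 2027-08-29, which is the date on which the refund becomes due.

2027-08-29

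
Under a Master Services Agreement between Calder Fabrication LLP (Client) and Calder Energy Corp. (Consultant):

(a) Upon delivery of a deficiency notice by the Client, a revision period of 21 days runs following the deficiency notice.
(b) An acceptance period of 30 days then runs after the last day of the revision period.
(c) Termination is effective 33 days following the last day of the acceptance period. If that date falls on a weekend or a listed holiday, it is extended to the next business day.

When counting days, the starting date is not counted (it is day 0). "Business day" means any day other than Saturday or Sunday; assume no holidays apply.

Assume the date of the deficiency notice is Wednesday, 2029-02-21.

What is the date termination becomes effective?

2029-05-16

The last day of the revision period: 2029-02-21 + 21 days = 2029-03-14.
The last day of the acceptance period: 30 calendar days after 2029-03-14 is 2029-04-13.
The date termination becomes effective: 33 calendar days after 2029-04-13 is 2029-05-16. 2029-05-16 is a Wednesday, so no roll-forward applies.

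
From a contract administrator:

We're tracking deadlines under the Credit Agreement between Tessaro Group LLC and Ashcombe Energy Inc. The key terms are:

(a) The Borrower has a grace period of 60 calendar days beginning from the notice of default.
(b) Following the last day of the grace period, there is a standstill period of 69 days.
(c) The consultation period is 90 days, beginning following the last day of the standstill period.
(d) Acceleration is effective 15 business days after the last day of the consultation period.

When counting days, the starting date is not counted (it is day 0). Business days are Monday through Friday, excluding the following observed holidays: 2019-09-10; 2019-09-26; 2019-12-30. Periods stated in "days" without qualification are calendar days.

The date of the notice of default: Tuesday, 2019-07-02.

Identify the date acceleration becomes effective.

The last day of the grace period: 60 calendar days after 2019-07-02 is 2019-08-31.
The last day of the standstill period: 69 calendar days after 2019-08-31 is 2019-11-08.
Adding 90 calendar days to 2019-11-08 gives 2020-02-06, which is the last day of the consultation period.
From Thursday, 2020-02-06, 15 business days (Feb 7, Feb 10, Feb 11, Feb 12, …, Feb 25, Feb 26, Feb 27, skipping weekends) brings us to Thursday, 2020-02-27, which is the date acceleration becomes effective.

2020-02-27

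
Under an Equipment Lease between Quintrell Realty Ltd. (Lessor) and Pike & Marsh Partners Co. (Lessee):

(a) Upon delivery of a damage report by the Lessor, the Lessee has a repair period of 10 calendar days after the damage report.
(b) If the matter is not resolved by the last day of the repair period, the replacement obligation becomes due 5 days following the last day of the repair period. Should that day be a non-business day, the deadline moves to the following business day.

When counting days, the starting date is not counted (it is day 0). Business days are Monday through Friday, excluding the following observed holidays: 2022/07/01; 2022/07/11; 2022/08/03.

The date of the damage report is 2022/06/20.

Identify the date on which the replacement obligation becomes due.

2022/07/05

Adding 10 calendar days to 2022/06/20 gives 2022/06/30, which is the last day of the repair period.
The date on which the replacement obligation becomes due: 2022/06/30 + 5 days = 2022/07/05. 2022/07/05 is a Tuesday and is not a listed holiday, so no roll-forward applies.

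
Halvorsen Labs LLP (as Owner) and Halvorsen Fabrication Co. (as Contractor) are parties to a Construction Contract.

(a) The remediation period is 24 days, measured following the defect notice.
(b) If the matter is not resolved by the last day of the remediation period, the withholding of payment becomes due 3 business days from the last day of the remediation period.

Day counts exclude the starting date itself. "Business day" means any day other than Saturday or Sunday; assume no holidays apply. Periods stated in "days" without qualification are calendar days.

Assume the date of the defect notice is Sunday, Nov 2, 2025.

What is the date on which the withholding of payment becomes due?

The last day of the remediation period: 24 calendar days after Nov 2, 2025 is Nov 26, 2025.
The date on which the withholding of payment becomes due: counting 3 business days from Wednesday, Nov 26, 2025 (Nov 27, Nov 28, Dec 1, skipping weekends) reaches Monday, Dec 1, 2025.

Dec 1, 2025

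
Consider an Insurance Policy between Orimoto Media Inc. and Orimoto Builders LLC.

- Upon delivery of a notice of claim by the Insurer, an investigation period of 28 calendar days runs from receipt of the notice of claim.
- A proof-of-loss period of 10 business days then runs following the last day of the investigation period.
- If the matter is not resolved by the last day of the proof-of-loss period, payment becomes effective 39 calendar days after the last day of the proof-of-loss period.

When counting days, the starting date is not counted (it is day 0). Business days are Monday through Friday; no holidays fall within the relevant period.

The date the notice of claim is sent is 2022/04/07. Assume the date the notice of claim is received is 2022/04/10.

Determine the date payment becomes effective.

2022/06/28

The last day of the investigation period: 28 calendar days after 2022/04/10 is 2022/05/08.
From Sunday, 2022/05/08, 10 business days (May 9, May 10, May 11, May 12, May 13, May 16, May 17, May 18, May 19, May 20, skipping weekends) brings us to Friday, 2022/05/20, which is the last day of the proof-of-loss period.
The date payment becomes effective: 39 calendar days after 2022/05/20 is 2022/06/28.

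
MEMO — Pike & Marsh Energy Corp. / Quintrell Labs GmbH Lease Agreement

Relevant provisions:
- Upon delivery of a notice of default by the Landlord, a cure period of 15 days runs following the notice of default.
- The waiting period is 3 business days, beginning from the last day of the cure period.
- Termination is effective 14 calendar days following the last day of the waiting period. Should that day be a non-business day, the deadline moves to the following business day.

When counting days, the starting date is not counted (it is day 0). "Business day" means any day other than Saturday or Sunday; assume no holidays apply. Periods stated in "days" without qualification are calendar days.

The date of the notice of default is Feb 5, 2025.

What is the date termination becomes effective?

Mar 11, 2025

The last day of the cure period: Feb 5, 2025 + 15 days = Feb 20, 2025.
From Thursday, Feb 20, 2025, 3 business days (Feb 21, Feb 24, Feb 25, skipping weekends) brings us to Tuesday, Feb 25, 2025, which is the last day of the waiting period.
Adding 14 calendar days to Feb 25, 2025 gives Mar 11, 2025, which is the date termination becomes effective. Mar 11, 2025 is a Tuesday, so no roll-forward applies.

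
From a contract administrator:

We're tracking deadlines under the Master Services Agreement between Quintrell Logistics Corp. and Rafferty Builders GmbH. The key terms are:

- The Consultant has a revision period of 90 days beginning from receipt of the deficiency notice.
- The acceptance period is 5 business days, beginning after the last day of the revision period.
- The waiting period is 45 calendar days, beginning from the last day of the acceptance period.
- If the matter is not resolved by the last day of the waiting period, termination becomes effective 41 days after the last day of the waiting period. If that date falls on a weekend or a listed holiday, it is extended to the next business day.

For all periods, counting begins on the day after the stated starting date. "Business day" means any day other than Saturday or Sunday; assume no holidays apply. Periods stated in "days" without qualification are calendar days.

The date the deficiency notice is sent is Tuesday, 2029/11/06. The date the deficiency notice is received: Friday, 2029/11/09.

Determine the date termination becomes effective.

The last day of the revision period: 90 calendar days after 2029/11/09 is 2030/02/07.
The last day of the acceptance period: 5 business days after Thursday, 2030/02/07, skipping weekends — Feb 8, Feb 11, Feb 12, Feb 13, Feb 14 — lands on Thursday, 2030/02/14.
The last day of the waiting period: 2030/02/14 + 45 days = 2030/03/31.
The date termination becomes effective: 41 calendar days after 2030/03/31 is 2030/05/11. That falls on a Saturday, so it rolls to the next business day, Monday, 2030/05/13.

2030/05/13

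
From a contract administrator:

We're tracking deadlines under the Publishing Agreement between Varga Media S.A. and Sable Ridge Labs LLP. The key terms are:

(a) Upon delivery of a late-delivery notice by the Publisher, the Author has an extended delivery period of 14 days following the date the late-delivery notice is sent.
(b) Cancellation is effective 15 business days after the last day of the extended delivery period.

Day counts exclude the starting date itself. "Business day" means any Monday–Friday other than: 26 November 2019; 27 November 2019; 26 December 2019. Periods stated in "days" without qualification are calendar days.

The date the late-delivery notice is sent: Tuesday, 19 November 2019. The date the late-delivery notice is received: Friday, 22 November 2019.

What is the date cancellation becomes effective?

Adding 14 calendar days to 19 November 2019 gives 3 December 2019, which is the last day of the extended delivery period.
The date cancellation becomes effective: counting 15 business days from Tuesday, 3 December 2019 (Dec 4, Dec 5, Dec 6, Dec 9, …, Dec 20, Dec 23, Dec 24, skipping weekends) reaches Tuesday, 24 December 2019.

24 December 2019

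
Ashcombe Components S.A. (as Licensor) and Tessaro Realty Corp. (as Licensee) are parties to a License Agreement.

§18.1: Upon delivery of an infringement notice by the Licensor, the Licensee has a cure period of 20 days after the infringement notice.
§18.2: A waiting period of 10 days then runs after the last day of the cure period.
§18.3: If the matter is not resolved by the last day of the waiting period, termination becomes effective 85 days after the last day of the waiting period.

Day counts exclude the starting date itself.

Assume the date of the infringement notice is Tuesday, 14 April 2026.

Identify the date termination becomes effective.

7 August 2026

Adding 20 calendar days to 14 April 2026 gives 4 May 2026, which is the last day of the cure period.
The last day of the waiting period: 4 May 2026 + 10 days = 14 May 2026.
Adding 85 calendar days to 14 May 2026 gives 7 August 2026, which is the date termination becomes effective.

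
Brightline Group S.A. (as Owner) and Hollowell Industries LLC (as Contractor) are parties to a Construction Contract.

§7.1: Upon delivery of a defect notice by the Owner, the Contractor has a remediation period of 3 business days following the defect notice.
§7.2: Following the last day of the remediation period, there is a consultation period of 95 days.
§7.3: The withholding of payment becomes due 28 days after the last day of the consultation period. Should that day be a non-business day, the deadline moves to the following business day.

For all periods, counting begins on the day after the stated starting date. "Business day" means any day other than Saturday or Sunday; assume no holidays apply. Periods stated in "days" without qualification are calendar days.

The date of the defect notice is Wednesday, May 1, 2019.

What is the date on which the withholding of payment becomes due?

Sep 6, 2019

The last day of the remediation period: 3 business days after Wednesday, May 1, 2019, skipping weekends — May 2, May 3, May 6 — lands on Monday, May 6, 2019.
Adding 95 calendar days to May 6, 2019 gives Aug 9, 2019, which is the last day of the consultation period.
The date on which the withholding of payment becomes due: Aug 9, 2019 + 28 days = Sep 6, 2019. Sep 6, 2019 is a Friday, so no roll-forward applies.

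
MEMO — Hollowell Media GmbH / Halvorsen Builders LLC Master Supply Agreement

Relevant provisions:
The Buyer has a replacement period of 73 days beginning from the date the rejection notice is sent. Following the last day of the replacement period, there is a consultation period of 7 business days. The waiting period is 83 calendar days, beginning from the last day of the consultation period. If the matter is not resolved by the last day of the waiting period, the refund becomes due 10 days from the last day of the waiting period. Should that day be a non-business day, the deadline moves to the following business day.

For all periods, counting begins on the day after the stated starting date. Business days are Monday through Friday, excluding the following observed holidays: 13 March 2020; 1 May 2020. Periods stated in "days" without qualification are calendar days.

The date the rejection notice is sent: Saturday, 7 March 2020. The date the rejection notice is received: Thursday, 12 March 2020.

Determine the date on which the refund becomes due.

31 August 2020

Adding 73 calendar days to 7 March 2020 gives 19 May 2020, which is the last day of the replacement period.
The last day of the consultation period: counting 7 business days from Tuesday, 19 May 2020 (May 20, May 21, May 22, May 25, May 26, May 27, May 28, skipping weekends) reaches Thursday, 28 May 2020.
The last day of the waiting period: 28 May 2020 + 83 days = 19 August 2020.
The date on which the refund becomes due: 19 August 2020 + 10 days = 29 August 2020. That falls on a Saturday, so it rolls to the next business day, Monday, 31 August 2020.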